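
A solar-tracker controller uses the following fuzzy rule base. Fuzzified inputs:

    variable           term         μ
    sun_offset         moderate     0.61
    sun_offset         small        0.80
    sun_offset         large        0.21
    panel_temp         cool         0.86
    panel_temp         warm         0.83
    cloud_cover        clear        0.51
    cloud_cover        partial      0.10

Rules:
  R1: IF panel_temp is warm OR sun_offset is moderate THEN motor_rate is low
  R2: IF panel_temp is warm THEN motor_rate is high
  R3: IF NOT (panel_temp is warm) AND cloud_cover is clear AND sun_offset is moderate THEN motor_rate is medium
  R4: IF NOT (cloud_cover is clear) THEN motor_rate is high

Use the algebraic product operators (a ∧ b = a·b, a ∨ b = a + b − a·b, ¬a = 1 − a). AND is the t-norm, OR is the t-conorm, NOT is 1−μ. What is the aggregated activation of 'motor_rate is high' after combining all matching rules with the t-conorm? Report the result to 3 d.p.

0.913

R1: warm=0.83, moderate=0.61; OR[a + b − a·b] → w = 0.9337
R2: warm=0.83 → w = 0.8300
R3: ¬warm=1−0.83=0.17, clear=0.51, moderate=0.61; AND[a·b] → w = 0.0529
R4: ¬clear=1−0.51=0.49 → w = 0.4900
Rules with consequent 'high': {R2, R4} → strengths 0.8300, 0.4900
Aggregate via t-conorm [a + b − a·b]: 0.9133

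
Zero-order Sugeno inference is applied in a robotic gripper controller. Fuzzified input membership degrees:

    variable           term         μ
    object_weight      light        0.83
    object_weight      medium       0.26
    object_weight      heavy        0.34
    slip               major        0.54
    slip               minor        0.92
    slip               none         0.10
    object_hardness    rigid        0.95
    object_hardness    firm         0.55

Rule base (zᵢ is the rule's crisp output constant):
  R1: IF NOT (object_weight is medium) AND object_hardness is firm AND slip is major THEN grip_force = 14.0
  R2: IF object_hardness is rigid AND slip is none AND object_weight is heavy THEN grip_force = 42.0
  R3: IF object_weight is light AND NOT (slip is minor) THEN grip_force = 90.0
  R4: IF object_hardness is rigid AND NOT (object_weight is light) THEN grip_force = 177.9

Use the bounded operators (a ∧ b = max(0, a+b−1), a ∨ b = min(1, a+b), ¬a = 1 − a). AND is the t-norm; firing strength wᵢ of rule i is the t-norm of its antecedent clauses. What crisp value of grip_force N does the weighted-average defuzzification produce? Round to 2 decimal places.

177.90

R1 (z=14.0): ¬medium=1−0.26=0.74, firm=0.55, major=0.54; AND[max(0, a+b−1)] → w = 0.00
R2 (z=42.0): rigid=0.95, none=0.10, heavy=0.34; AND[max(0, a+b−1)] → w = 0.00
R3 (z=90.0): light=0.83, ¬minor=1−0.92=0.08; AND[max(0, a+b−1)] → w = 0.00
R4 (z=177.9): rigid=0.95, ¬light=1−0.83=0.17; AND[max(0, a+b−1)] → w = 0.12
Weighted average = (0.00·14.0 + 0.00·42.0 + 0.00·90.0 + 0.12·177.9) / (0.00 + 0.00 + 0.00 + 0.12)
  = 21.3480 / 0.1200 = 177.90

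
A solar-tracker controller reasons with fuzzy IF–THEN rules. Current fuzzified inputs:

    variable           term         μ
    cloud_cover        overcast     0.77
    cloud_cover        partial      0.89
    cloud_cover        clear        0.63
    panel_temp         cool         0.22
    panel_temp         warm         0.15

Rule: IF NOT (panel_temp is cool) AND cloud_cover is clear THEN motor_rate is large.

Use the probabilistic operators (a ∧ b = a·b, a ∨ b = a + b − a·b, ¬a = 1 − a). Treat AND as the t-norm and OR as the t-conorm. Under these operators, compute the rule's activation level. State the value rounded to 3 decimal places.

0.491

firing strength: ¬cool=1−0.22=0.78, clear=0.63; AND[a·b] → w = 0.4914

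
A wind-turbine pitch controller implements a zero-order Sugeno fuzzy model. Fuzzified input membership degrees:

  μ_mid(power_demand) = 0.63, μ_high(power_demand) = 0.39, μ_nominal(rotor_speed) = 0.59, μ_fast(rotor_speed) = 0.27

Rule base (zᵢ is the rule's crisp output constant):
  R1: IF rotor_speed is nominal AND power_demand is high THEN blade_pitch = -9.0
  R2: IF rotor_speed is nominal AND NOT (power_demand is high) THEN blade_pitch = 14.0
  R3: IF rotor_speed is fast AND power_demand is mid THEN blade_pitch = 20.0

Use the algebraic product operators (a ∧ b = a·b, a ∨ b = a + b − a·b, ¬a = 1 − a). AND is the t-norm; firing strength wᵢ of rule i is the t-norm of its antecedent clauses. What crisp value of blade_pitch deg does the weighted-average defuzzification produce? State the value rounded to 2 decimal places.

8.38

R1 (z=-9.0): nominal=0.59, high=0.39; AND[a·b] → w = 0.2301
R2 (z=14.0): nominal=0.59, ¬high=1−0.39=0.61; AND[a·b] → w = 0.3599
R3 (z=20.0): fast=0.27, mid=0.63; AND[a·b] → w = 0.1701
Weighted average = (0.2301·-9.0 + 0.3599·14.0 + 0.1701·20.0) / (0.2301 + 0.3599 + 0.1701)
  = 6.3697 / 0.7601 = 8.38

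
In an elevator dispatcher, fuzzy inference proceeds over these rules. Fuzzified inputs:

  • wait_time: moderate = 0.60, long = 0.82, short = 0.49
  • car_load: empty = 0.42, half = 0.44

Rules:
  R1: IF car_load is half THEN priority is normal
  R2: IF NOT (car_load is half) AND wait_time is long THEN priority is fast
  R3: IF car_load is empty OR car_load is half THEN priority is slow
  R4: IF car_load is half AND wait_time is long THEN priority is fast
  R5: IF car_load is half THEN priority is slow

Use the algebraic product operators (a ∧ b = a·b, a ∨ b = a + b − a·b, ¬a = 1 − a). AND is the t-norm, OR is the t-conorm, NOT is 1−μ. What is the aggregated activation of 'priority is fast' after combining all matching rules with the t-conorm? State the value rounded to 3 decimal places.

0.654

R1: half=0.44 → w = 0.4400
R2: ¬half=1−0.44=0.56, long=0.82; AND[a·b] → w = 0.4592
R3: empty=0.42, half=0.44; OR[a + b − a·b] → w = 0.6752
R4: half=0.44, long=0.82; AND[a·b] → w = 0.3608
R5: half=0.44 → w = 0.4400
Rules with consequent 'fast': {R2, R4} → strengths 0.4592, 0.3608
Aggregate via t-conorm [a + b − a·b]: 0.6543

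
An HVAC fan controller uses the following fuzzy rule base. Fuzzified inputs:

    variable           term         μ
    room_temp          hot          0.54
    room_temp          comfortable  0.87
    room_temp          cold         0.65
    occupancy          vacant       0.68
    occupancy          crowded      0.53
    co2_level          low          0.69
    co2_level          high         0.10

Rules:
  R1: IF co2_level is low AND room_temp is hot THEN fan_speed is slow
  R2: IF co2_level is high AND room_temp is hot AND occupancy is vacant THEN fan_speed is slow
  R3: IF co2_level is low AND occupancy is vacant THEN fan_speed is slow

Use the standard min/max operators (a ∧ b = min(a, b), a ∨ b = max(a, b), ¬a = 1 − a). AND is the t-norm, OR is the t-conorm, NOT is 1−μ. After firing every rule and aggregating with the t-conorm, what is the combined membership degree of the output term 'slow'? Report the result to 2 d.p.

0.68

R1: low=0.69, hot=0.54; AND[min(a, b)] → w = 0.54
R2: high=0.10, hot=0.54, vacant=0.68; AND[min(a, b)] → w = 0.10
R3: low=0.69, vacant=0.68; AND[min(a, b)] → w = 0.68
Rules with consequent 'slow': {R1, R2, R3} → strengths 0.54, 0.10, 0.68
Aggregate via t-conorm [max(a, b)]: 0.68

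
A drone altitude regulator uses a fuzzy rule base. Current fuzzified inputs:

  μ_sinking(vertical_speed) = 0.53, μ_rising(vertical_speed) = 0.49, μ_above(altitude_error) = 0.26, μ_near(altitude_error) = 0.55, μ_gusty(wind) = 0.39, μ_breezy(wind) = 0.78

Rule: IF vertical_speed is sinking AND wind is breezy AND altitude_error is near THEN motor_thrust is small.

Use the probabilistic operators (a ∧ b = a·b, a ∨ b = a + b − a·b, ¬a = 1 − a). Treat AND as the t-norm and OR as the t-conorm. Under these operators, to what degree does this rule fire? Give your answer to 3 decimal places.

firing strength: sinking=0.53, breezy=0.78, near=0.55; AND[a·b] → w = 0.2274

0.227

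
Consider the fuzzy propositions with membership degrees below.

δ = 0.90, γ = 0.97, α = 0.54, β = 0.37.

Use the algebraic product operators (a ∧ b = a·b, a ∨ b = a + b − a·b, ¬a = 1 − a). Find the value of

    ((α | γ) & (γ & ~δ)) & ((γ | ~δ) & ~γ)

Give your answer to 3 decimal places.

0.003

α | γ = a + b − a·b on (0.5400, 0.9700) = 0.9862
~δ = 1 − 0.9000 = 0.1000
γ & ~δ = a·b on (0.9700, 0.1000) = 0.0970
(α | γ) & (γ & ~δ) = a·b on (0.9862, 0.0970) = 0.0957
~δ = 1 − 0.9000 = 0.1000
γ | ~δ = a + b − a·b on (0.9700, 0.1000) = 0.9730
~γ = 1 − 0.9700 = 0.0300
(γ | ~δ) & ~γ = a·b on (0.9730, 0.0300) = 0.0292
((α | γ) & (γ & ~δ)) & ((γ | ~δ) & ~γ) = a·b on (0.0957, 0.0292) = 0.0028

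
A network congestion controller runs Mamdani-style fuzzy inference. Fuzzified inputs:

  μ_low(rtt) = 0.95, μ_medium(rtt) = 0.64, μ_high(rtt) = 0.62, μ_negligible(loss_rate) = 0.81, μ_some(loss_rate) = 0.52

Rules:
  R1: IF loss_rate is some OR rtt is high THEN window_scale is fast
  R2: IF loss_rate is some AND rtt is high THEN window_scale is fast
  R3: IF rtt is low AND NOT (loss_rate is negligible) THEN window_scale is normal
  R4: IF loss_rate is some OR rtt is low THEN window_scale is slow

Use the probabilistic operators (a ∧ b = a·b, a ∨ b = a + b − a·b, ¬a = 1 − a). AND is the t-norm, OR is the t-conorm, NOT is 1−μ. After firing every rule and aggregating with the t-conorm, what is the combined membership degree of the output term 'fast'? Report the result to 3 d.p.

0.876

R1: some=0.52, high=0.62; OR[a + b − a·b] → w = 0.8176
R2: some=0.52, high=0.62; AND[a·b] → w = 0.3224
R3: low=0.95, ¬negligible=1−0.81=0.19; AND[a·b] → w = 0.1805
R4: some=0.52, low=0.95; OR[a + b − a·b] → w = 0.9760
Rules with consequent 'fast': {R1, R2} → strengths 0.8176, 0.3224
Aggregate via t-conorm [a + b − a·b]: 0.8764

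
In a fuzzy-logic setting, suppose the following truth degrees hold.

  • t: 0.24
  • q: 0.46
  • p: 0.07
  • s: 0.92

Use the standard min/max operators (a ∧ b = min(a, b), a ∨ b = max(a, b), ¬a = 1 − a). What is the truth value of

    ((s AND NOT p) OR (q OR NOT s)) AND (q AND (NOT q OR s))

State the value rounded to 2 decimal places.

0.46

NOT p = 1 − 0.07 = 0.93
s AND NOT p = min(a, b) on (0.92, 0.93) = 0.92
NOT s = 1 − 0.92 = 0.08
q OR NOT s = max(a, b) on (0.46, 0.08) = 0.46
(s AND NOT p) OR (q OR NOT s) = max(a, b) on (0.92, 0.46) = 0.92
NOT q = 1 − 0.46 = 0.54
NOT q OR s = max(a, b) on (0.54, 0.92) = 0.92
q AND (NOT q OR s) = min(a, b) on (0.46, 0.92) = 0.46
((s AND NOT p) OR (q OR NOT s)) AND (q AND (NOT q OR s)) = min(a, b) on (0.92, 0.46) = 0.46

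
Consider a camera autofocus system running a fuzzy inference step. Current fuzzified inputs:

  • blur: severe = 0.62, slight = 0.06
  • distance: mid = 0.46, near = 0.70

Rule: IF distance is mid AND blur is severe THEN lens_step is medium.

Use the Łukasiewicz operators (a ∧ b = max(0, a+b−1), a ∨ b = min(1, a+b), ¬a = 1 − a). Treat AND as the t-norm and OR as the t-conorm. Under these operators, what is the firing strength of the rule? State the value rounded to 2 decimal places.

0.08

firing strength: mid=0.46, severe=0.62; AND[max(0, a+b−1)] → w = 0.08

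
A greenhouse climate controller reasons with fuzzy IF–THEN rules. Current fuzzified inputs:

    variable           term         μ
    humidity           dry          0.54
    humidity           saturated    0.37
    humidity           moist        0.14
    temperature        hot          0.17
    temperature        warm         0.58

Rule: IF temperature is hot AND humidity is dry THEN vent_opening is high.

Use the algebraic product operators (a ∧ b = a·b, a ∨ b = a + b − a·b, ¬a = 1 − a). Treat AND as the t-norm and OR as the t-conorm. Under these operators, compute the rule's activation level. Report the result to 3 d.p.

0.092

firing strength: hot=0.17, dry=0.54; AND[a·b] → w = 0.0918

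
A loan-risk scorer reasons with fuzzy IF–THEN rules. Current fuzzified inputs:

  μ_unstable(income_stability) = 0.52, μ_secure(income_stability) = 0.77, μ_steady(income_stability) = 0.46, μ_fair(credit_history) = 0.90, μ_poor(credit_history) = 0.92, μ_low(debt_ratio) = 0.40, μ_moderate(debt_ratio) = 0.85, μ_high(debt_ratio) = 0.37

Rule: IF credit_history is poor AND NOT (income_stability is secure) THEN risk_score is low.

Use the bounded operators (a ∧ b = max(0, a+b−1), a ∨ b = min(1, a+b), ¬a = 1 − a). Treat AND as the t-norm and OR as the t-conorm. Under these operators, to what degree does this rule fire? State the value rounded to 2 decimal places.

0.15

firing strength: poor=0.92, ¬secure=1−0.77=0.23; AND[max(0, a+b−1)] → w = 0.15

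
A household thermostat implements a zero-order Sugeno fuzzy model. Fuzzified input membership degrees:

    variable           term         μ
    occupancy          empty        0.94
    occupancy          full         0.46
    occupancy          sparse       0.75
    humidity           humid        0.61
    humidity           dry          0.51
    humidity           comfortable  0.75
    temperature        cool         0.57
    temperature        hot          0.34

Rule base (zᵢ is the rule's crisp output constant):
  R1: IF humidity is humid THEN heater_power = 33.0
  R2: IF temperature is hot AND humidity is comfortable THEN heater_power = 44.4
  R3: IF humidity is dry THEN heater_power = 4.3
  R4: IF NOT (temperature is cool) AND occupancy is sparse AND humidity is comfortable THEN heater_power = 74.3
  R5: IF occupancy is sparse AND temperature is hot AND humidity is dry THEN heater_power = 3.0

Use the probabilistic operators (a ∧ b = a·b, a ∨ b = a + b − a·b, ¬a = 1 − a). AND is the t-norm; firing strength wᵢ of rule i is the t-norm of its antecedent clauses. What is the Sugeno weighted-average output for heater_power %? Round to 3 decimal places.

29.770

R1 (z=33.0): humid=0.61 → w = 0.6100
R2 (z=44.4): hot=0.34, comfortable=0.75; AND[a·b] → w = 0.2550
R3 (z=4.3): dry=0.51 → w = 0.5100
R4 (z=74.3): ¬cool=1−0.57=0.43, sparse=0.75, comfortable=0.75; AND[a·b] → w = 0.2419
R5 (z=3.0): sparse=0.75, hot=0.34, dry=0.51; AND[a·b] → w = 0.1300
Weighted average = (0.6100·33.0 + 0.2550·44.4 + 0.5100·4.3 + 0.2419·74.3 + 0.1300·3.0) / (0.6100 + 0.2550 + 0.5100 + 0.2419 + 0.1300)
  = 52.0065 / 1.7469 = 29.770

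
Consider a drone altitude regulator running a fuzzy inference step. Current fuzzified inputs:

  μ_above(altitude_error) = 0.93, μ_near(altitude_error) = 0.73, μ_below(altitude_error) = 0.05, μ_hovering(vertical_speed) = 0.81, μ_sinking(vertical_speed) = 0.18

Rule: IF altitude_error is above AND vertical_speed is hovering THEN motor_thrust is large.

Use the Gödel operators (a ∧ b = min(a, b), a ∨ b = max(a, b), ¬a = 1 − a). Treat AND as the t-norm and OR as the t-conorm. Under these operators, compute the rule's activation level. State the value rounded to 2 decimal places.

0.81

firing strength: above=0.93, hovering=0.81; AND[min(a, b)] → w = 0.81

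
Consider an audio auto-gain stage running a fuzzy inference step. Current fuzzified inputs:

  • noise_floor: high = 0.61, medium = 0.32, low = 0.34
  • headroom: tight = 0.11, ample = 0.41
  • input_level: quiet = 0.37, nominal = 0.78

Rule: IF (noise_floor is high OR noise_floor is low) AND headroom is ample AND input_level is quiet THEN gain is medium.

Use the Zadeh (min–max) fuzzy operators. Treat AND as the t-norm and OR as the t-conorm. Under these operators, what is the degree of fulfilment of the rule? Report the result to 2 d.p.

firing strength: (high=0.61 OR low=0.34) = 0.61; AND[min(a, b)] with ample=0.41, quiet=0.37 → w = 0.37

0.37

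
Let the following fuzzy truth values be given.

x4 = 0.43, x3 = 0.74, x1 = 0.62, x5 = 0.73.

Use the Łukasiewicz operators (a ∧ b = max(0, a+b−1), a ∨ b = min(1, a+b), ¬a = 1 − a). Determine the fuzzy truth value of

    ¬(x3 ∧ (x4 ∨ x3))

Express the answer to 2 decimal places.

0.26

x4 ∨ x3 = min(1, a+b) on (0.43, 0.74) = 1.00
x3 ∧ (x4 ∨ x3) = max(0, a+b−1) on (0.74, 1.00) = 0.74
¬(x3 ∧ (x4 ∨ x3)) = 1 − 0.74 = 0.26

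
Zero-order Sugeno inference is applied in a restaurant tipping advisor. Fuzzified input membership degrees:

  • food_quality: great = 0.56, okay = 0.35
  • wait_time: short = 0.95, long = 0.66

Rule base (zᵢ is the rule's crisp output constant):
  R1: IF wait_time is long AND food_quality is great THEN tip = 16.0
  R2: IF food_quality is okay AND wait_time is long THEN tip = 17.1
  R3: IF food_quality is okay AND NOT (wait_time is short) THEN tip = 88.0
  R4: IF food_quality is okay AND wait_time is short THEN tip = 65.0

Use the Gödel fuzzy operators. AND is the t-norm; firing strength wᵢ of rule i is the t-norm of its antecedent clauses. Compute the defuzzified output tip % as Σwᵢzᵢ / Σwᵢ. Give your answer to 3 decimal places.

R1 (z=16.0): long=0.66, great=0.56; AND[min(a, b)] → w = 0.56
R2 (z=17.1): okay=0.35, long=0.66; AND[min(a, b)] → w = 0.35
R3 (z=88.0): okay=0.35, ¬short=1−0.95=0.05; AND[min(a, b)] → w = 0.05
R4 (z=65.0): okay=0.35, short=0.95; AND[min(a, b)] → w = 0.35
Weighted average = (0.56·16.0 + 0.35·17.1 + 0.05·88.0 + 0.35·65.0) / (0.56 + 0.35 + 0.05 + 0.35)
  = 42.0950 / 1.3100 = 32.134

32.134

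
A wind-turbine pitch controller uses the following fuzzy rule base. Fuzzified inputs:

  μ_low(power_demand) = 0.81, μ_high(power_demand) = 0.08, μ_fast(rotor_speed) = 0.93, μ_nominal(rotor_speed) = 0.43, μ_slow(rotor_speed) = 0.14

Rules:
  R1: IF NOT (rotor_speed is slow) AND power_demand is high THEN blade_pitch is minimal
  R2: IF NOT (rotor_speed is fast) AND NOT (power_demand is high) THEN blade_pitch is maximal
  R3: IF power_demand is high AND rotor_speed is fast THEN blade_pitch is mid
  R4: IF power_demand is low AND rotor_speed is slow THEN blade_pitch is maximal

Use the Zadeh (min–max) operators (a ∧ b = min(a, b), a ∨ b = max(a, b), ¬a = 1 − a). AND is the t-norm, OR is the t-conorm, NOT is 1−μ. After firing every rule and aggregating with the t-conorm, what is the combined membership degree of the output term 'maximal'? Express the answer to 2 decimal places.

0.14

R1: ¬slow=1−0.14=0.86, high=0.08; AND[min(a, b)] → w = 0.08
R2: ¬fast=1−0.93=0.07, ¬high=1−0.08=0.92; AND[min(a, b)] → w = 0.07
R3: high=0.08, fast=0.93; AND[min(a, b)] → w = 0.08
R4: low=0.81, slow=0.14; AND[min(a, b)] → w = 0.14
Rules with consequent 'maximal': {R2, R4} → strengths 0.07, 0.14
Aggregate via t-conorm [max(a, b)]: 0.14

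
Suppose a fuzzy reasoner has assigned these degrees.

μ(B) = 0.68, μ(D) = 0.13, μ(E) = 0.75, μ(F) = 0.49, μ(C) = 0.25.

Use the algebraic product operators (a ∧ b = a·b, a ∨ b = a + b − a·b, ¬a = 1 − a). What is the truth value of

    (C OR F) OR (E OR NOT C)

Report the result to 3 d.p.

0.976

C OR F = a + b − a·b on (0.2500, 0.4900) = 0.6175
NOT C = 1 − 0.2500 = 0.7500
E OR NOT C = a + b − a·b on (0.7500, 0.7500) = 0.9375
(C OR F) OR (E OR NOT C) = a + b − a·b on (0.6175, 0.9375) = 0.9761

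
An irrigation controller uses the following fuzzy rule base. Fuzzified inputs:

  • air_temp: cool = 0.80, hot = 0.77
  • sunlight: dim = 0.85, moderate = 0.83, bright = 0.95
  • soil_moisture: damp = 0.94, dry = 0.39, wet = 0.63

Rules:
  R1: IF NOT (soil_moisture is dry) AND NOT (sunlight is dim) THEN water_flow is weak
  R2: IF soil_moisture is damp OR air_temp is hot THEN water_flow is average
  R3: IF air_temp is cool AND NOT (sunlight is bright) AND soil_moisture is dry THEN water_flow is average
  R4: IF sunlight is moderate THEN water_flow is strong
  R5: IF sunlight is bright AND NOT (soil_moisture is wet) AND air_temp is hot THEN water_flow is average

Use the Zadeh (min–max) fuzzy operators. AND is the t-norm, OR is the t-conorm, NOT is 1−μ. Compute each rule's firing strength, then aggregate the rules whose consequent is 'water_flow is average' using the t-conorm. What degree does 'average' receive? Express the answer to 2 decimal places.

0.94

R1: ¬dry=1−0.39=0.61, ¬dim=1−0.85=0.15; AND[min(a, b)] → w = 0.15
R2: damp=0.94, hot=0.77; OR[max(a, b)] → w = 0.94
R3: cool=0.80, ¬bright=1−0.95=0.05, dry=0.39; AND[min(a, b)] → w = 0.05
R4: moderate=0.83 → w = 0.83
R5: bright=0.95, ¬wet=1−0.63=0.37, hot=0.77; AND[min(a, b)] → w = 0.37
Rules with consequent 'average': {R2, R3, R5} → strengths 0.94, 0.05, 0.37
Aggregate via t-conorm [max(a, b)]: 0.94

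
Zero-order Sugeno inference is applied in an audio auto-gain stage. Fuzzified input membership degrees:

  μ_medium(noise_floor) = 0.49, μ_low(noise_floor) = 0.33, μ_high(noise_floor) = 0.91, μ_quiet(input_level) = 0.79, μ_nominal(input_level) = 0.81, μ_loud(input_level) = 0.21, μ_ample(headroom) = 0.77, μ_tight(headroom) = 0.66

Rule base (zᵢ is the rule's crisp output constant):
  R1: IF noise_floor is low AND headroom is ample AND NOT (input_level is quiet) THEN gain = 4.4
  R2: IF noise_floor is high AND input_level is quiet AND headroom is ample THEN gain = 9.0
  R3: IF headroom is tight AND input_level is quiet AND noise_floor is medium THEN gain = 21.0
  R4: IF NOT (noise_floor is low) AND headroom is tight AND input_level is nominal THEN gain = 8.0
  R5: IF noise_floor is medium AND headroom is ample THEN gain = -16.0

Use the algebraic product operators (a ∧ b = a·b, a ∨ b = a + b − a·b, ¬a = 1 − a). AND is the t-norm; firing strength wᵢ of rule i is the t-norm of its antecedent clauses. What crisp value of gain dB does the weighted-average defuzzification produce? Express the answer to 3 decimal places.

R1 (z=4.4): low=0.33, ample=0.77, ¬quiet=1−0.79=0.21; AND[a·b] → w = 0.0534
R2 (z=9.0): high=0.91, quiet=0.79, ample=0.77; AND[a·b] → w = 0.5536
R3 (z=21.0): tight=0.66, quiet=0.79, medium=0.49; AND[a·b] → w = 0.2555
R4 (z=8.0): ¬low=1−0.33=0.67, tight=0.66, nominal=0.81; AND[a·b] → w = 0.3582
R5 (z=-16.0): medium=0.49, ample=0.77; AND[a·b] → w = 0.3773
Weighted average = (0.0534·4.4 + 0.5536·9.0 + 0.2555·21.0 + 0.3582·8.0 + 0.3773·-16.0) / (0.0534 + 0.5536 + 0.2555 + 0.3582 + 0.3773)
  = 7.4106 / 1.5979 = 4.638

4.638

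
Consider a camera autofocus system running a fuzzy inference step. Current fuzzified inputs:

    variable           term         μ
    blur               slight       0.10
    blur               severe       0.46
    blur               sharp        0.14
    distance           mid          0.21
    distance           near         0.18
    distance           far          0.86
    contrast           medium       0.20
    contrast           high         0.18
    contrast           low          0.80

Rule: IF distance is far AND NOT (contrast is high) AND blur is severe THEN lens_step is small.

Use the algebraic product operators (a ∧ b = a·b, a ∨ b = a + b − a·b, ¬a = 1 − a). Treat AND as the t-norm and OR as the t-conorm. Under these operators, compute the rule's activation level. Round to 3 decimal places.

firing strength: far=0.86, ¬high=1−0.18=0.82, severe=0.46; AND[a·b] → w = 0.3244

0.324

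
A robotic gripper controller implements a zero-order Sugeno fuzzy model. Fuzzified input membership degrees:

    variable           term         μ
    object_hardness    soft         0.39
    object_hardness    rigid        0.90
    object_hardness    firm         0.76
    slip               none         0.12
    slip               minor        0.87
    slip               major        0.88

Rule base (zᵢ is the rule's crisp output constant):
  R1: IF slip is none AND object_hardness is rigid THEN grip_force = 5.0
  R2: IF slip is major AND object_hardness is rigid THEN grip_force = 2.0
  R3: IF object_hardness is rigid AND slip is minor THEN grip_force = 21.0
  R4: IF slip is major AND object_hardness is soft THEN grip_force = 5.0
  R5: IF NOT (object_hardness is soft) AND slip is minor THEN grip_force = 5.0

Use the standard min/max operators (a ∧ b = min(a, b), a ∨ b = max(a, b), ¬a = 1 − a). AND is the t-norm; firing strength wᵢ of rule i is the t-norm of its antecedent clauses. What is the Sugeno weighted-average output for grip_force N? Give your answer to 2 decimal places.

8.93

R1 (z=5.0): none=0.12, rigid=0.90; AND[min(a, b)] → w = 0.12
R2 (z=2.0): major=0.88, rigid=0.90; AND[min(a, b)] → w = 0.88
R3 (z=21.0): rigid=0.90, minor=0.87; AND[min(a, b)] → w = 0.87
R4 (z=5.0): major=0.88, soft=0.39; AND[min(a, b)] → w = 0.39
R5 (z=5.0): ¬soft=1−0.39=0.61, minor=0.87; AND[min(a, b)] → w = 0.61
Weighted average = (0.12·5.0 + 0.88·2.0 + 0.87·21.0 + 0.39·5.0 + 0.61·5.0) / (0.12 + 0.88 + 0.87 + 0.39 + 0.61)
  = 25.6300 / 2.8700 = 8.93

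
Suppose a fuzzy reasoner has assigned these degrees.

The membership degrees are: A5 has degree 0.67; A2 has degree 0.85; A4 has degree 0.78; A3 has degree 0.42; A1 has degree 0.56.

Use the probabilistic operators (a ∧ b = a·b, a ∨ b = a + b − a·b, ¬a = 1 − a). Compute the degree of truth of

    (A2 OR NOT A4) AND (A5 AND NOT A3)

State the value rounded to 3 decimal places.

NOT A4 = 1 − 0.7800 = 0.2200
A2 OR NOT A4 = a + b − a·b on (0.8500, 0.2200) = 0.8830
NOT A3 = 1 − 0.4200 = 0.5800
A5 AND NOT A3 = a·b on (0.6700, 0.5800) = 0.3886
(A2 OR NOT A4) AND (A5 AND NOT A3) = a·b on (0.8830, 0.3886) = 0.3431

0.343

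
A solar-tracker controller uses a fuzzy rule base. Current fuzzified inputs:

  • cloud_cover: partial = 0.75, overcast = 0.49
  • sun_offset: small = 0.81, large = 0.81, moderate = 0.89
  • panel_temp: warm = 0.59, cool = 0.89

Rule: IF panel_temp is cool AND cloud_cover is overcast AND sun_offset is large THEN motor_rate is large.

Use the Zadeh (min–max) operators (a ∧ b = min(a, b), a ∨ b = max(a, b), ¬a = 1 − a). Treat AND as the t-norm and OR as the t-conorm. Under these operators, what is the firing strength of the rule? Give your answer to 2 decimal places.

firing strength: cool=0.89, overcast=0.49, large=0.81; AND[min(a, b)] → w = 0.49

0.49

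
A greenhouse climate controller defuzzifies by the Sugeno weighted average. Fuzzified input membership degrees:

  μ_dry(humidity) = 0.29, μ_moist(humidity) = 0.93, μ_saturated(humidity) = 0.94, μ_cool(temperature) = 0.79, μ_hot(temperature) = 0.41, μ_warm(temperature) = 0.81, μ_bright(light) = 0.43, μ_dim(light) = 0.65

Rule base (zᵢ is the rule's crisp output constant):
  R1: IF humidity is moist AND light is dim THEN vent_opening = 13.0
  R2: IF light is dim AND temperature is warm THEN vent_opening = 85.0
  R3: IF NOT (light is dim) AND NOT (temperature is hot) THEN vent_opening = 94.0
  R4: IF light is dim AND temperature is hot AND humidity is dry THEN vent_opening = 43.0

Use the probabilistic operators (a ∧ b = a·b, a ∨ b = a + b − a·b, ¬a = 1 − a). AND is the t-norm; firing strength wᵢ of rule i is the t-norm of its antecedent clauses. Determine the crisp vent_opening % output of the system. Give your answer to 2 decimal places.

53.26

R1 (z=13.0): moist=0.93, dim=0.65; AND[a·b] → w = 0.6045
R2 (z=85.0): dim=0.65, warm=0.81; AND[a·b] → w = 0.5265
R3 (z=94.0): ¬dim=1−0.65=0.35, ¬hot=1−0.41=0.59; AND[a·b] → w = 0.2065
R4 (z=43.0): dim=0.65, hot=0.41, dry=0.29; AND[a·b] → w = 0.0773
Weighted average = (0.6045·13.0 + 0.5265·85.0 + 0.2065·94.0 + 0.0773·43.0) / (0.6045 + 0.5265 + 0.2065 + 0.0773)
  = 75.3453 / 1.4148 = 53.26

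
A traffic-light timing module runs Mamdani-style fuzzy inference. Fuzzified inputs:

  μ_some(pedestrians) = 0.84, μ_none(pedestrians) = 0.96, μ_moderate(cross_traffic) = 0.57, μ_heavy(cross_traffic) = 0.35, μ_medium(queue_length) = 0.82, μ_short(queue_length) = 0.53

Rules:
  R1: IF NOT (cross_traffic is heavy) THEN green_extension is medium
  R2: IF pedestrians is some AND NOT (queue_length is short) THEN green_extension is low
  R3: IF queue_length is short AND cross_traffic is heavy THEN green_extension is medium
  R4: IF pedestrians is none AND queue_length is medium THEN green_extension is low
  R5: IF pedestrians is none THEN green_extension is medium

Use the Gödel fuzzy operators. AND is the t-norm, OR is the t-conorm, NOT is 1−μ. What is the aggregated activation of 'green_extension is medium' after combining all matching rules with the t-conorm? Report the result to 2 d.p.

0.96

R1: ¬heavy=1−0.35=0.65 → w = 0.65
R2: some=0.84, ¬short=1−0.53=0.47; AND[min(a, b)] → w = 0.47
R3: short=0.53, heavy=0.35; AND[min(a, b)] → w = 0.35
R4: none=0.96, medium=0.82; AND[min(a, b)] → w = 0.82
R5: none=0.96 → w = 0.96
Rules with consequent 'medium': {R1, R3, R5} → strengths 0.65, 0.35, 0.96
Aggregate via t-conorm [max(a, b)]: 0.96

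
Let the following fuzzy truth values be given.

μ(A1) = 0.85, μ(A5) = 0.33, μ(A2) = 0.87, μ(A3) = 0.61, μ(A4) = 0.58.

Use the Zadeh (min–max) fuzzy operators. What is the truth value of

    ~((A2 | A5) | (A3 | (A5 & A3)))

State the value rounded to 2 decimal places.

0.13

A2 | A5 = max(a, b) on (0.87, 0.33) = 0.87
A5 & A3 = min(a, b) on (0.33, 0.61) = 0.33
A3 | (A5 & A3) = max(a, b) on (0.61, 0.33) = 0.61
(A2 | A5) | (A3 | (A5 & A3)) = max(a, b) on (0.87, 0.61) = 0.87
~((A2 | A5) | (A3 | (A5 & A3))) = 1 − 0.87 = 0.13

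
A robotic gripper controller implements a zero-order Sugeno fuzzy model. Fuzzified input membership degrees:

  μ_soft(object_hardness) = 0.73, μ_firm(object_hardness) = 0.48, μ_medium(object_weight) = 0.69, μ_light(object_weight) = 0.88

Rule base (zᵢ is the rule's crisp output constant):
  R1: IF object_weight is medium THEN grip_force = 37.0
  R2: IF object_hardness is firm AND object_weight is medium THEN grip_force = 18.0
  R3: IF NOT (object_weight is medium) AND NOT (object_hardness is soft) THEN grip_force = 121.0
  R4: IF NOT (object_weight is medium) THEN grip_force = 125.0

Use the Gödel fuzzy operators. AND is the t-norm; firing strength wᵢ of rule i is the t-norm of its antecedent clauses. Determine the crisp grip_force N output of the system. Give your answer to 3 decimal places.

R1 (z=37.0): medium=0.69 → w = 0.69
R2 (z=18.0): firm=0.48, medium=0.69; AND[min(a, b)] → w = 0.48
R3 (z=121.0): ¬medium=1−0.69=0.31, ¬soft=1−0.73=0.27; AND[min(a, b)] → w = 0.27
R4 (z=125.0): ¬medium=1−0.69=0.31 → w = 0.31
Weighted average = (0.69·37.0 + 0.48·18.0 + 0.27·121.0 + 0.31·125.0) / (0.69 + 0.48 + 0.27 + 0.31)
  = 105.5900 / 1.7500 = 60.337

60.337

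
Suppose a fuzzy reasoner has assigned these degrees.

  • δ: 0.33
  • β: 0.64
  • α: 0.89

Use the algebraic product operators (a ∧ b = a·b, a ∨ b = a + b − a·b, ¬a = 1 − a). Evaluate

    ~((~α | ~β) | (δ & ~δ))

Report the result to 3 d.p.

~α = 1 − 0.8900 = 0.1100
~β = 1 − 0.6400 = 0.3600
~α | ~β = a + b − a·b on (0.1100, 0.3600) = 0.4304
~δ = 1 − 0.3300 = 0.6700
δ & ~δ = a·b on (0.3300, 0.6700) = 0.2211
(~α | ~β) | (δ & ~δ) = a + b − a·b on (0.4304, 0.2211) = 0.5563
~((~α | ~β) | (δ & ~δ)) = 1 − 0.5563 = 0.4437

0.444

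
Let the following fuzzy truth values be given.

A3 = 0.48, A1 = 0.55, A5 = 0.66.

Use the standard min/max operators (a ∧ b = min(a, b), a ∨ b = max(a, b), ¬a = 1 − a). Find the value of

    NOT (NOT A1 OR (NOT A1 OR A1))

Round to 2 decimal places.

NOT A1 = 1 − 0.55 = 0.45
NOT A1 = 1 − 0.55 = 0.45
NOT A1 OR A1 = max(a, b) on (0.45, 0.55) = 0.55
NOT A1 OR (NOT A1 OR A1) = max(a, b) on (0.45, 0.55) = 0.55
NOT (NOT A1 OR (NOT A1 OR A1)) = 1 − 0.55 = 0.45

0.45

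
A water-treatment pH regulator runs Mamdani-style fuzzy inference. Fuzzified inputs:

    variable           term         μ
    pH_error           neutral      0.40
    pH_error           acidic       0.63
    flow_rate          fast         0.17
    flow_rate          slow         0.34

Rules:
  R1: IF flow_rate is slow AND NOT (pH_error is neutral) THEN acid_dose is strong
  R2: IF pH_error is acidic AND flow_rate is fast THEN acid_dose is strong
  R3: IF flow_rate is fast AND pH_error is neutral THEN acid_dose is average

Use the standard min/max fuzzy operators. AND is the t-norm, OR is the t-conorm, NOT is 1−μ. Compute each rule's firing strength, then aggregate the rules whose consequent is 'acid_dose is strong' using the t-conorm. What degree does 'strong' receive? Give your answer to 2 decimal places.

0.34

R1: slow=0.34, ¬neutral=1−0.40=0.60; AND[min(a, b)] → w = 0.34
R2: acidic=0.63, fast=0.17; AND[min(a, b)] → w = 0.17
R3: fast=0.17, neutral=0.40; AND[min(a, b)] → w = 0.17
Rules with consequent 'strong': {R1, R2} → strengths 0.34, 0.17
Aggregate via t-conorm [max(a, b)]: 0.34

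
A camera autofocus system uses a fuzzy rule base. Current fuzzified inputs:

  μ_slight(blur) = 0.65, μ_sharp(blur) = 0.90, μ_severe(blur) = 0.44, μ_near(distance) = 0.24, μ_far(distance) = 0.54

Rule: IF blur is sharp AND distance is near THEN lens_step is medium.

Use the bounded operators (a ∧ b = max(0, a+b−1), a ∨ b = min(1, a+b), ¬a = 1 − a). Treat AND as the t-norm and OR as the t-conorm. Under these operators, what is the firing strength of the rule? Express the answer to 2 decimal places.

firing strength: sharp=0.90, near=0.24; AND[max(0, a+b−1)] → w = 0.14

0.14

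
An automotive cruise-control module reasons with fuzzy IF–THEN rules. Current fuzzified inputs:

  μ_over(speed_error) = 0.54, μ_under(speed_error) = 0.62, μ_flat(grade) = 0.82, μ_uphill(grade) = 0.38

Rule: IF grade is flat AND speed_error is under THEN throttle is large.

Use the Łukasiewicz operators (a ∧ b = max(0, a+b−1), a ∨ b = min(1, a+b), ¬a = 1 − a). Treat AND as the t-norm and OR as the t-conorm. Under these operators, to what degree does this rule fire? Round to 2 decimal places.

firing strength: flat=0.82, under=0.62; AND[max(0, a+b−1)] → w = 0.44

0.44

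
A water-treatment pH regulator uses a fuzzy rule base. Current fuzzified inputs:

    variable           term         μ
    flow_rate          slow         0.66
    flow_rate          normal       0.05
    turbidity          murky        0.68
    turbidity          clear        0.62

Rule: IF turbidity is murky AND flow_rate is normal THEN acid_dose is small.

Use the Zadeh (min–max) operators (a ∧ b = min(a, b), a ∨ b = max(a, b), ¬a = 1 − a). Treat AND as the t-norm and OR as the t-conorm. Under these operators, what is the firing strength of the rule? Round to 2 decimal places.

firing strength: murky=0.68, normal=0.05; AND[min(a, b)] → w = 0.05

0.05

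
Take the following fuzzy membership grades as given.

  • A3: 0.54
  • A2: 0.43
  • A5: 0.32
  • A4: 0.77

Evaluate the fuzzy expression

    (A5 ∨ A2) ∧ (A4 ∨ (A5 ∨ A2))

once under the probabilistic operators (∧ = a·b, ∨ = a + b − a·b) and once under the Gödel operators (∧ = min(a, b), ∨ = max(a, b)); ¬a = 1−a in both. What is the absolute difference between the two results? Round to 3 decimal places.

0.128

Under probabilistic:
  A5 ∨ A2 = a + b − a·b on (0.3200, 0.4300) = 0.6124
  A5 ∨ A2 = a + b − a·b on (0.3200, 0.4300) = 0.6124
  A4 ∨ (A5 ∨ A2) = a + b − a·b on (0.7700, 0.6124) = 0.9109
  (A5 ∨ A2) ∧ (A4 ∨ (A5 ∨ A2)) = a·b on (0.6124, 0.9109) = 0.5578
  → value = 0.5578
Under Gödel:
  A5 ∨ A2 = max(a, b) on (0.32, 0.43) = 0.43
  A5 ∨ A2 = max(a, b) on (0.32, 0.43) = 0.43
  A4 ∨ (A5 ∨ A2) = max(a, b) on (0.77, 0.43) = 0.77
  (A5 ∨ A2) ∧ (A4 ∨ (A5 ∨ A2)) = min(a, b) on (0.43, 0.77) = 0.43
  → value = 0.4300
|0.5578 − 0.4300| = 0.128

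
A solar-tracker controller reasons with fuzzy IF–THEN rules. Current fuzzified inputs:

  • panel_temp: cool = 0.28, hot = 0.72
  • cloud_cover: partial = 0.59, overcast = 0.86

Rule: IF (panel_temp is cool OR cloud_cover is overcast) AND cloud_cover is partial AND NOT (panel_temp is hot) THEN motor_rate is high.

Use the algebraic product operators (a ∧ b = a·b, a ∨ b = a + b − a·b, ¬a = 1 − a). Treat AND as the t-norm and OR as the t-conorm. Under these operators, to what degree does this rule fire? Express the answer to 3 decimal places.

firing strength: (cool=0.28 OR overcast=0.86) = 0.8992; AND[a·b] with partial=0.59, ¬hot=1−0.72=0.28 → w = 0.1485

0.149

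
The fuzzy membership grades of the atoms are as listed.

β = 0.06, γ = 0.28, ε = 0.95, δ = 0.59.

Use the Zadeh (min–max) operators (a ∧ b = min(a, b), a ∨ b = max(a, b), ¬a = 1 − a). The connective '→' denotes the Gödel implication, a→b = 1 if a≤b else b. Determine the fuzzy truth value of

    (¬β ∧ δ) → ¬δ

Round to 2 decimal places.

0.41

¬β = 1 − 0.06 = 0.94
¬β ∧ δ = min(a, b) on (0.94, 0.59) = 0.59
¬δ = 1 − 0.59 = 0.41
(¬β ∧ δ) → ¬δ  [Gödel: 1 if a≤b else b] with a=0.59, b=0.41 → 0.41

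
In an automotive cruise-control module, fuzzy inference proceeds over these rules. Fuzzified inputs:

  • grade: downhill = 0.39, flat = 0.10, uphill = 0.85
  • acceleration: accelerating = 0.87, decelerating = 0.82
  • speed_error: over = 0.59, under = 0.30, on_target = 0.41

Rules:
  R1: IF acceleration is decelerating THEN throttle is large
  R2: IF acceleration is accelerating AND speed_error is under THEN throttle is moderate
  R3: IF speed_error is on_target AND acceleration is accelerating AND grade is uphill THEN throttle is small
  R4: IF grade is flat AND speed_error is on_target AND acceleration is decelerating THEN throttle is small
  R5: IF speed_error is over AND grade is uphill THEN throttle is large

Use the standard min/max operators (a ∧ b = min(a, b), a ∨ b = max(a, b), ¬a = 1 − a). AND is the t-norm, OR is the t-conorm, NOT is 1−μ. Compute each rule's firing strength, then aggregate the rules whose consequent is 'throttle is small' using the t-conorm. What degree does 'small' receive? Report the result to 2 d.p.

R1: decelerating=0.82 → w = 0.82
R2: accelerating=0.87, under=0.30; AND[min(a, b)] → w = 0.30
R3: on_target=0.41, accelerating=0.87, uphill=0.85; AND[min(a, b)] → w = 0.41
R4: flat=0.10, on_target=0.41, decelerating=0.82; AND[min(a, b)] → w = 0.10
R5: over=0.59, uphill=0.85; AND[min(a, b)] → w = 0.59
Rules with consequent 'small': {R3, R4} → strengths 0.41, 0.10
Aggregate via t-conorm [max(a, b)]: 0.41

0.41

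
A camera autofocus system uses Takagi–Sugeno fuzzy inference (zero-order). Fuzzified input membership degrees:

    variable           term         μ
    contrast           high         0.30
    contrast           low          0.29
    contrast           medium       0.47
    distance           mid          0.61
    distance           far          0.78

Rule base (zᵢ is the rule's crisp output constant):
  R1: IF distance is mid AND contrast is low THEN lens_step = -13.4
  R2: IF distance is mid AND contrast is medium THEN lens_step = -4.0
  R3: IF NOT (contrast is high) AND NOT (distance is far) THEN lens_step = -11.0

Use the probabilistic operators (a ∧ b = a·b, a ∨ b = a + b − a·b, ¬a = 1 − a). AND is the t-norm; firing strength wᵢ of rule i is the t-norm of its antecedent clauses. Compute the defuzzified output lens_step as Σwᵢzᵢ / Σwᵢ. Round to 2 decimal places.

R1 (z=-13.4): mid=0.61, low=0.29; AND[a·b] → w = 0.1769
R2 (z=-4.0): mid=0.61, medium=0.47; AND[a·b] → w = 0.2867
R3 (z=-11.0): ¬high=1−0.30=0.70, ¬far=1−0.78=0.22; AND[a·b] → w = 0.1540
Weighted average = (0.1769·-13.4 + 0.2867·-4.0 + 0.1540·-11.0) / (0.1769 + 0.2867 + 0.1540)
  = -5.2113 / 0.6176 = -8.44

-8.44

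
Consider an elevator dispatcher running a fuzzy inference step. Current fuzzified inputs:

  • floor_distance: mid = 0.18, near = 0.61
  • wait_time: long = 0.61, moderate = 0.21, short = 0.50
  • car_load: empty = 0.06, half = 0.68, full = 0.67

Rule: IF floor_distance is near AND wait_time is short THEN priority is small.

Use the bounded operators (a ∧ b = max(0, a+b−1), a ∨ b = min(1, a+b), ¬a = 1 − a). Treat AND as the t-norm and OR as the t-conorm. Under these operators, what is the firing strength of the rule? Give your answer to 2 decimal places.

0.11

firing strength: near=0.61, short=0.50; AND[max(0, a+b−1)] → w = 0.11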